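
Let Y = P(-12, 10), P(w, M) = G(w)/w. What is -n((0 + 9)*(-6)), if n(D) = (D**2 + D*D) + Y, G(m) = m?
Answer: -5833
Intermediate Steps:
P(w, M) = 1 (P(w, M) = w/w = 1)
Y = 1
n(D) = 1 + 2*D**2 (n(D) = (D**2 + D*D) + 1 = (D**2 + D**2) + 1 = 2*D**2 + 1 = 1 + 2*D**2)
-n((0 + 9)*(-6)) = -(1 + 2*((0 + 9)*(-6))**2) = -(1 + 2*(9*(-6))**2) = -(1 + 2*(-54)**2) = -(1 + 2*2916) = -(1 + 5832) = -1*5833 = -5833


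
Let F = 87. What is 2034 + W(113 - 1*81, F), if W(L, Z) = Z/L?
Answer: 65175/32 ≈ 2036.7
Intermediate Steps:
2034 + W(113 - 1*81, F) = 2034 + 87/(113 - 1*81) = 2034 + 87/(113 - 81) = 2034 + 87/32 = 65175/32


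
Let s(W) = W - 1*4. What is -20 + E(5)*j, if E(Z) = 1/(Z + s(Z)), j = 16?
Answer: -52/3 ≈ -17.333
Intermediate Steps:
s(W) = -4 + W (s(W) = W - 4 = -4 + W)
E(Z) = 1/(-4 + 2*Z) (E(Z) = 1/(Z + (-4 + Z)) = 1/(-4 + 2*Z))
-20 + E(5)*j = -20 + (1/(2*(-2 + 5)))*16 = -20 + ((½)/3)*16 = -20 + ((½)*(⅓))*16 = -20 + (⅙)*16 = -20 + 8/3 = -52/3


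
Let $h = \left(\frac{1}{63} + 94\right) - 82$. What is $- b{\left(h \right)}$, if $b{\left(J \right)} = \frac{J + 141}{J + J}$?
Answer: $- \frac{4820}{757} \approx -6.3672$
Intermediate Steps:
$h = \frac{757}{63}$ ($h = \left(\frac{1}{63} + 94\right) - 82 = \frac{5923}{63} - 82 = \frac{757}{63} \approx 12.016$)
$b{\left(J \right)} = \frac{141 + J}{2 J}$
$- b{\left(h \right)} = - \frac{141 + \frac{757}{63}}{2 \cdot \frac{757}{63}} = - \frac{63 \cdot 9640}{2 \cdot 757 \cdot 63} = \left(-1\right) \frac{4820}{757} = - \frac{4820}{757}$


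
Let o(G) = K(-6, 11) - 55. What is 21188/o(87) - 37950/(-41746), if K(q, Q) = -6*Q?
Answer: -439961149/2525633 ≈ -174.20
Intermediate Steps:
o(G) = -121 (o(G) = -6*11 - 55 = -66 - 55 = -121)
21188/o(87) - 37950/(-41746) = 21188/(-121) - 37950/(-41746) = 21188*(-1/121) - 37950*(-1/41746) = -21188/121 + 18975/20873 = -439961149/2525633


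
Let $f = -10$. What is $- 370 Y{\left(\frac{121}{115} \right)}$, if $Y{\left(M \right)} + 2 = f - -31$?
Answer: $-7030$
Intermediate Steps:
$Y{\left(M \right)} = 19$ ($Y{\left(M \right)} = -2 - -21 = -2 + \left(-10 + 31\right) = -2 + 21 = 19$)
$- 370 Y{\left(\frac{121}{115} \right)} = \left(-370\right) 19 = -7030$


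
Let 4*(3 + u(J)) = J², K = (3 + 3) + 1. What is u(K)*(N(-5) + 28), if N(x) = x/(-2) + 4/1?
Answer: 2553/8 ≈ 319.13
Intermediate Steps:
K = 7 (K = 6 + 1 = 7)
N(x) = 4 - x/2 (N(x) = x*(-½) + 4*1 = -x/2 + 4 = 4 - x/2)
u(J) = -3 + J²/4
u(K)*(N(-5) + 28) = (-3 + (¼)*7²)*((4 - ½*(-5)) + 28) = (-3 + (¼)*49)*((4 + 5/2) + 28) = (-3 + 49/4)*(13/2 + 28) = (37/4)*(69/2) = 2553/8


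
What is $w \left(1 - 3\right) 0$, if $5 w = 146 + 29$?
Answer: $0$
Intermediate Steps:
$w = 35$ ($w = \frac{146 + 29}{5} = \frac{1}{5} \cdot 175 = 35$)
$w \left(1 - 3\right) 0 = 35 \left(1 - 3\right) 0 = 35 \left(\left(-2\right) 0\right) = 35 \cdot 0 = 0$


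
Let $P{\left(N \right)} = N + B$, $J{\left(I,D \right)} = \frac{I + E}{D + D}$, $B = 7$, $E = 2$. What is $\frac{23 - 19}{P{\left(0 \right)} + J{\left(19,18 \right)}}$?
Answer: $\frac{48}{91} \approx 0.52747$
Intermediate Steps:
$J{\left(I,D \right)} = \frac{2 + I}{2 D}$ ($J{\left(I,D \right)} = \frac{I + 2}{D + D} = \frac{2 + I}{2 D}$)
$P{\left(N \right)} = 7 + N$ ($P{\left(N \right)} = N + 7 = 7 + N$)
$\frac{23 - 19}{P{\left(0 \right)} + J{\left(19,18 \right)}} = \frac{23 - 19}{\left(7 + 0\right) + \frac{2 + 19}{2 \cdot 18}} = \frac{4}{7 + \frac{1}{2} \cdot \frac{1}{18} \cdot 21} = \frac{4}{7 + \frac{7}{12}} = \frac{4}{\frac{91}{12}} = 4 \cdot \frac{12}{91} = \frac{48}{91}$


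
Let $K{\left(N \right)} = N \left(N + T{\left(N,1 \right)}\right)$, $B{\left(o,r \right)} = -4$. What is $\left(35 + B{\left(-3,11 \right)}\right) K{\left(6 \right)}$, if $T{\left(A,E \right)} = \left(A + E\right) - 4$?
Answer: $1674$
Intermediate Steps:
$T{\left(A,E \right)} = -4 + A + E$
$K{\left(N \right)} = N \left(-3 + 2 N\right)$ ($K{\left(N \right)} = N \left(N + \left(-4 + N + 1\right)\right) = N \left(N + \left(-3 + N\right)\right) = N \left(-3 + 2 N\right)$)
$\left(35 + B{\left(-3,11 \right)}\right) K{\left(6 \right)} = \left(35 - 4\right) 6 \left(-3 + 2 \cdot 6\right) = 31 \cdot 6 \left(-3 + 12\right) = 31 \cdot 6 \cdot 9 = 31 \cdot 54 = 1674$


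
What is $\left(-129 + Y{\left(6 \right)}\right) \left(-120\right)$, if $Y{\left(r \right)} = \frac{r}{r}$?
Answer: $15360$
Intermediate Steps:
$Y{\left(r \right)} = 1$
$\left(-129 + Y{\left(6 \right)}\right) \left(-120\right) = \left(-129 + 1\right) \left(-120\right) = \left(-128\right) \left(-120\right) = 15360$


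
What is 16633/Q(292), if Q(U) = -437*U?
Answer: -16633/127604 ≈ -0.13035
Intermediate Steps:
16633/Q(292) = 16633/((-437*292)) = 16633/(-127604) = 16633*(-1/127604) = -16633/127604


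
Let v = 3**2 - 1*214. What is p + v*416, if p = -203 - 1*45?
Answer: -85528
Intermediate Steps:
v = -205 (v = 9 - 214 = -205)
p = -248 (p = -203 - 45 = -248)
p + v*416 = -248 - 205*416 = -248 - 85280 = -85528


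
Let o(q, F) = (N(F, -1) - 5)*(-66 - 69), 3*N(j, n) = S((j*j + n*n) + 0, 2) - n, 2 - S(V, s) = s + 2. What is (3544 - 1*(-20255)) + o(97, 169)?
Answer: 24519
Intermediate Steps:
S(V, s) = -s (S(V, s) = 2 - (s + 2) = 2 - (2 + s) = 2 + (-2 - s) = -s)
N(j, n) = -⅔ - n/3 (N(j, n) = (-1*2 - n)/3 = (-2 - n)/3 = -⅔ - n/3)
o(q, F) = 720 (o(q, F) = ((-⅔ - ⅓*(-1)) - 5)*(-66 - 69) = ((-⅔ + ⅓) - 5)*(-135) = (-⅓ - 5)*(-135) = -16/3*(-135) = 720)
(3544 - 1*(-20255)) + o(97, 169) = (3544 - 1*(-20255)) + 720 = (3544 + 20255) + 720 = 23799 + 720 = 24519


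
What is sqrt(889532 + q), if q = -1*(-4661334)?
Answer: sqrt(5550866) ≈ 2356.0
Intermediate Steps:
q = 4661334
sqrt(889532 + q) = sqrt(889532 + 4661334) = sqrt(5550866)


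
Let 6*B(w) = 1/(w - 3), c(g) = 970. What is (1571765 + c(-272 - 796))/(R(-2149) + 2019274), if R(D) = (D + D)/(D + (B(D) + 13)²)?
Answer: 519168361612522785/666574026258748406 ≈ 0.77886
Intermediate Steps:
B(w) = 1/(6*(-3 + w)) (B(w) = 1/(6*(w - 3)) = 1/(6*(-3 + w)))
R(D) = 2*D/(D + (13 + 1/(6*(-3 + D)))²) (R(D) = (D + D)/(D + (1/(6*(-3 + D)) + 13)²) = (2*D)/(D + (13 + 1/(6*(-3 + D)))²) = 2*D/(D + (13 + 1/(6*(-3 + D)))²))
(1571765 + c(-272 - 796))/(R(-2149) + 2019274) = (1571765 + 970)/(72*(-2149)*(-3 - 2149)²/((-233 + 78*(-2149))² + 36*(-2149)*(-3 - 2149)²) + 2019274) = 1572735/(72*(-2149)*(-2152)²/((-233 - 167622)² + 36*(-2149)*(-2152)²) + 2019274) = 1572735/(72*(-2149)*4631104/((-167855)² + 36*(-2149)*4631104) + 2019274) = 1572735/(72*(-2149)*4631104/(28175301025 - 358280729856) + 2019274) = 1572735/(72*(-2149)*4631104/(-330105428831) + 2019274) = 1572735/(72*(-2149)*4631104*(-1/330105428831) + 2019274) = 1572735/(716561459712/330105428831 + 2019274) = 1572735/(666574026258748406/330105428831) = 1572735*(330105428831/666574026258748406) = 519168361612522785/666574026258748406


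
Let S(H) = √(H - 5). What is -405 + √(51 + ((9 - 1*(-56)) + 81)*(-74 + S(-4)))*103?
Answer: -405 + 103*√(-10753 + 438*I) ≈ -187.52 + 10683.0*I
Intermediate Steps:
S(H) = √(-5 + H)
-405 + √(51 + ((9 - 1*(-56)) + 81)*(-74 + S(-4)))*103 = -405 + √(51 + ((9 - 1*(-56)) + 81)*(-74 + √(-5 - 4)))*103 = -405 + √(51 + ((9 + 56) + 81)*(-74 + √(-9)))*103 = -405 + √(51 + (65 + 81)*(-74 + 3*I))*103 = -405 + √(51 + 146*(-74 + 3*I))*103 = -405 + √(51 + (-10804 + 438*I))*103 = -405 + √(-10753 + 438*I)*103 = -405 + 103*√(-10753 + 438*I)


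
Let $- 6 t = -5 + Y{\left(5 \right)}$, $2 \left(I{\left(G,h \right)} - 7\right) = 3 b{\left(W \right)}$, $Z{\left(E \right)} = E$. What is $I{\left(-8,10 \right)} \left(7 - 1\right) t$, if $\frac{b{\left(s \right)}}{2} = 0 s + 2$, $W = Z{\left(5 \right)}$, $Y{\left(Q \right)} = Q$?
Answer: $0$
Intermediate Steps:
$W = 5$
$b{\left(s \right)} = 4$ ($b{\left(s \right)} = 2 \left(0 s + 2\right) = 2 \left(0 + 2\right) = 2 \cdot 2 = 4$)
$I{\left(G,h \right)} = 13$ ($I{\left(G,h \right)} = 7 + \frac{3 \cdot 4}{2} = 7 + \frac{1}{2} \cdot 12 = 7 + 6 = 13$)
$t = 0$ ($t = - \frac{-5 + 5}{6} = \left(- \frac{1}{6}\right) 0 = 0$)
$I{\left(-8,10 \right)} \left(7 - 1\right) t = 13 \left(7 - 1\right) 0 = 13 \cdot 6 \cdot 0 = 13 \cdot 0 = 0$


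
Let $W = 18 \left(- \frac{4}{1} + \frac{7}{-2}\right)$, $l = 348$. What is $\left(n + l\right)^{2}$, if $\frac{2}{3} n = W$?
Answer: $\frac{84681}{4} \approx 21170.0$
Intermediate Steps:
$W = -135$ ($W = 18 \left(\left(-4\right) 1 + 7 \left(- \frac{1}{2}\right)\right) = 18 \left(-4 - \frac{7}{2}\right) = 18 \left(- \frac{15}{2}\right) = -135$)
$n = - \frac{405}{2}$ ($n = \frac{3}{2} \left(-135\right) = - \frac{405}{2} \approx -202.5$)
$\left(n + l\right)^{2} = \left(- \frac{405}{2} + 348\right)^{2} = \left(\frac{291}{2}\right)^{2} = \frac{84681}{4}$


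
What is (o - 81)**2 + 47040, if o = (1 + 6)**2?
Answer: 48064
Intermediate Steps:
o = 49 (o = 7**2 = 49)
(o - 81)**2 + 47040 = (49 - 81)**2 + 47040 = (-32)**2 + 47040 = 1024 + 47040 = 48064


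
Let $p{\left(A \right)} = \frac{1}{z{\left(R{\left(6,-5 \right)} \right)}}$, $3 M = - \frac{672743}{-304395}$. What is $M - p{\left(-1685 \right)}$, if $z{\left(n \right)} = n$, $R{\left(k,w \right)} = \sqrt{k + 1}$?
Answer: $\frac{672743}{913185} - \frac{\sqrt{7}}{7} \approx 0.35874$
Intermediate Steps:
$M = \frac{672743}{913185}$ ($M = \frac{\left(-672743\right) \frac{1}{-304395}}{3} = \frac{\left(-672743\right) \left(- \frac{1}{304395}\right)}{3} = \frac{1}{3} \cdot \frac{672743}{304395} = \frac{672743}{913185} \approx 0.7367$)
$R{\left(k,w \right)} = \sqrt{1 + k}$
$p{\left(A \right)} = \frac{\sqrt{7}}{7}$ ($p{\left(A \right)} = \frac{1}{\sqrt{1 + 6}} = \frac{1}{\sqrt{7}} = \frac{\sqrt{7}}{7}$)
$M - p{\left(-1685 \right)} = \frac{672743}{913185} - \frac{\sqrt{7}}{7}$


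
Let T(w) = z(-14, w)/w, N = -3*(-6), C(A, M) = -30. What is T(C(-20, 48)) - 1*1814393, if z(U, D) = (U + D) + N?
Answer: -27215882/15 ≈ -1.8144e+6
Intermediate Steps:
N = 18
z(U, D) = 18 + D + U (z(U, D) = (U + D) + 18 = (D + U) + 18 = 18 + D + U)
T(w) = (4 + w)/w (T(w) = (18 + w - 14)/w = (4 + w)/w)
T(C(-20, 48)) - 1*1814393 = (4 - 30)/(-30) - 1*1814393 = -1/30*(-26) - 1814393 = 13/15 - 1814393 = -27215882/15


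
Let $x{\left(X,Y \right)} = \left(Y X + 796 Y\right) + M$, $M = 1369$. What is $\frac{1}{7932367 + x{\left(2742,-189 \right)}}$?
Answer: $\frac{1}{7265054} \approx 1.3765 \cdot 10^{-7}$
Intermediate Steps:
$x{\left(X,Y \right)} = 1369 + 796 Y + X Y$ ($x{\left(X,Y \right)} = \left(Y X + 796 Y\right) + 1369 = \left(X Y + 796 Y\right) + 1369 = \left(796 Y + X Y\right) + 1369 = 1369 + 796 Y + X Y$)
$\frac{1}{7932367 + x{\left(2742,-189 \right)}} = \frac{1}{7932367 + \left(1369 + 796 \left(-189\right) + 2742 \left(-189\right)\right)} = \frac{1}{7932367 - 667313} = \frac{1}{7265054}$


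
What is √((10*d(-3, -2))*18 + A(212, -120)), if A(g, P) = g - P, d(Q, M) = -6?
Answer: 2*I*√187 ≈ 27.35*I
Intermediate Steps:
√((10*d(-3, -2))*18 + A(212, -120)) = √((10*(-6))*18 + (212 - 1*(-120))) = √(-60*18 + (212 + 120)) = √(-1080 + 332) = √(-748) = 2*I*√187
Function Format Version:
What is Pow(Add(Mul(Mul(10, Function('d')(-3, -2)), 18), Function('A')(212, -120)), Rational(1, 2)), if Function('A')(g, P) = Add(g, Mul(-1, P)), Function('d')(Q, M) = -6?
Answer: Mul(2, I, Pow(187, Rational(1, 2))) ≈ Mul(27.350, I)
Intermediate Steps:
Pow(Add(Mul(Mul(10, Function('d')(-3, -2)), 18), Function('A')(212, -120)), Rational(1, 2)) = Pow(Add(Mul(Mul(10, -6), 18), Add(212, Mul(-1, -120))), Rational(1, 2)) = Pow(Add(Mul(-60, 18), Add(212, 120)), Rational(1, 2)) = Pow(Add(-1080, 332), Rational(1, 2)) = Pow(-748, Rational(1, 2)) = Mul(2, I, Pow(187, Rational(1, 2)))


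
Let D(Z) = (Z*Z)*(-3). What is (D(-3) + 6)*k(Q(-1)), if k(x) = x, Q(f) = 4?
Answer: -84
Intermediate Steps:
D(Z) = -3*Z² (D(Z) = Z²*(-3) = -3*Z²)
(D(-3) + 6)*k(Q(-1)) = (-3*(-3)² + 6)*4 = (-3*9 + 6)*4 = (-27 + 6)*4 = -21*4 = -84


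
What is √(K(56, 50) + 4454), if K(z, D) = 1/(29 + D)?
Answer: √27797493/79 ≈ 66.738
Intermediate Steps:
√(K(56, 50) + 4454) = √(1/(29 + 50) + 4454) = √(1/79 + 4454) = √(351867/79) = √27797493/79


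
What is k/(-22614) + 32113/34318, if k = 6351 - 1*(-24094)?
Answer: -79652032/194016813 ≈ -0.41054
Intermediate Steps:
k = 30445 (k = 6351 + 24094 = 30445)
k/(-22614) + 32113/34318 = 30445/(-22614) + 32113/34318 = 30445*(-1/22614) + 32113*(1/34318) = -30445/22614 + 32113/34318 = -79652032/194016813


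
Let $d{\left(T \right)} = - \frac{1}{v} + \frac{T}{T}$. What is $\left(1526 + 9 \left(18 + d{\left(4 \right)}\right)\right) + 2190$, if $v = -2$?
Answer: $\frac{7783}{2} \approx 3891.5$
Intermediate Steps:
$d{\left(T \right)} = \frac{3}{2}$ ($d{\left(T \right)} = - \frac{1}{-2} + \frac{T}{T} = \left(-1\right) \left(- \frac{1}{2}\right) + 1 = \frac{1}{2} + 1 = \frac{3}{2}$)
$\left(1526 + 9 \left(18 + d{\left(4 \right)}\right)\right) + 2190 = \left(1526 + 9 \left(18 + \frac{3}{2}\right)\right) + 2190 = \left(1526 + 9 \cdot \frac{39}{2}\right) + 2190 = \left(1526 + \frac{351}{2}\right) + 2190 = \frac{3403}{2} + 2190 = \frac{7783}{2}$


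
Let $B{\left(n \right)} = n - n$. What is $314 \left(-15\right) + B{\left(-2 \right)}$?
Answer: $-4710$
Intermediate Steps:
$B{\left(n \right)} = 0$
$314 \left(-15\right) + B{\left(-2 \right)} = 314 \left(-15\right) + 0 = -4710 + 0 = -4710$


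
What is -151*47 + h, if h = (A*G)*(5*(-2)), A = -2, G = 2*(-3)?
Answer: -7217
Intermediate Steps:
G = -6
h = -120 (h = (-2*(-6))*(5*(-2)) = 12*(-10) = -120)
-151*47 + h = -151*47 - 120 = -7097 - 120 = -7217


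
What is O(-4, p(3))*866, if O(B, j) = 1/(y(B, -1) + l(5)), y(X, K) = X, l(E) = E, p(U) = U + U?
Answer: 866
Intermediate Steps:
p(U) = 2*U
O(B, j) = 1/(5 + B) (O(B, j) = 1/(B + 5) = 1/(5 + B))
O(-4, p(3))*866 = 866/(5 - 4) = 866/1 = 1*866 = 866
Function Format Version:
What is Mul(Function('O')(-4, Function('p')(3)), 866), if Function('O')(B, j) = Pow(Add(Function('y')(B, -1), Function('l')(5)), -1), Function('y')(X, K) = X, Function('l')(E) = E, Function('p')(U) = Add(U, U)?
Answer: 866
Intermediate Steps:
Function('p')(U) = Mul(2, U)
Function('O')(B, j) = Pow(Add(5, B), -1) (Function('O')(B, j) = Pow(Add(B, 5), -1) = Pow(Add(5, B), -1))
Mul(Function('O')(-4, Function('p')(3)), 866) = Mul(Pow(Add(5, -4), -1), 866) = Mul(Pow(1, -1), 866) = Mul(1, 866) = 866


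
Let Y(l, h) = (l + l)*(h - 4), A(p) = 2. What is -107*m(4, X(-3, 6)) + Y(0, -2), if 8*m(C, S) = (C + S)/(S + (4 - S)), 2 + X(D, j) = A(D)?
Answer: -107/8 ≈ -13.375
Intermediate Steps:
X(D, j) = 0 (X(D, j) = -2 + 2 = 0)
Y(l, h) = 2*l*(-4 + h) (Y(l, h) = (2*l)*(-4 + h) = 2*l*(-4 + h))
m(C, S) = C/32 + S/32 (m(C, S) = ((C + S)/(S + (4 - S)))/8 = ((C + S)/4)/8 = ((C + S)*(1/4))/8 = (C/4 + S/4)/8 = C/32 + S/32)
-107*m(4, X(-3, 6)) + Y(0, -2) = -107*((1/32)*4 + (1/32)*0) + 2*0*(-4 - 2) = -107*(1/8 + 0) + 2*0*(-6) = -107*1/8 + 0 = -107/8 + 0 = -107/8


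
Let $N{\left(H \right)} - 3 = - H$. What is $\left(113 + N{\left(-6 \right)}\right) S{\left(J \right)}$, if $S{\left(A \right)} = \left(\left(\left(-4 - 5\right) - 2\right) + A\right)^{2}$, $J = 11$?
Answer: $0$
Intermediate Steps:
$N{\left(H \right)} = 3 - H$
$S{\left(A \right)} = \left(-11 + A\right)^{2}$ ($S{\left(A \right)} = \left(\left(-9 - 2\right) + A\right)^{2} = \left(-11 + A\right)^{2}$)
$\left(113 + N{\left(-6 \right)}\right) S{\left(J \right)} = \left(113 + \left(3 - -6\right)\right) \left(-11 + 11\right)^{2} = \left(113 + \left(3 + 6\right)\right) 0^{2} = \left(113 + 9\right) 0 = 122 \cdot 0 = 0$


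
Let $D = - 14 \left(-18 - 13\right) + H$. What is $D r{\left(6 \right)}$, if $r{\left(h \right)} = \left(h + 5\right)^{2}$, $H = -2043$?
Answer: $-194689$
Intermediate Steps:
$r{\left(h \right)} = \left(5 + h\right)^{2}$
$D = -1609$ ($D = - 14 \left(-18 - 13\right) - 2043 = \left(-14\right) \left(-31\right) - 2043 = 434 - 2043 = -1609$)
$D r{\left(6 \right)} = - 1609 \left(5 + 6\right)^{2} = - 1609 \cdot 11^{2} = \left(-1609\right) 121 = -194689$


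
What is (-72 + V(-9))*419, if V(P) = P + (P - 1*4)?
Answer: -39386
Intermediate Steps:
V(P) = -4 + 2*P (V(P) = P + (P - 4) = P + (-4 + P) = -4 + 2*P)
(-72 + V(-9))*419 = (-72 + (-4 + 2*(-9)))*419 = (-72 + (-4 - 18))*419 = (-72 - 22)*419 = -94*419 = -39386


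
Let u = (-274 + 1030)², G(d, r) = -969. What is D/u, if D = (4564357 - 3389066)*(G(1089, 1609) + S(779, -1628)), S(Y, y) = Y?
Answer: -111652645/285768 ≈ -390.71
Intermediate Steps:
u = 571536 (u = 756² = 571536)
D = -223305290 (D = (4564357 - 3389066)*(-969 + 779) = 1175291*(-190) = -223305290)
D/u = -223305290/571536 = -223305290*1/571536 = -111652645/285768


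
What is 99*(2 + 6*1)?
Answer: 792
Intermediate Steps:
99*(2 + 6*1) = 99*(2 + 6) = 99*8 = 792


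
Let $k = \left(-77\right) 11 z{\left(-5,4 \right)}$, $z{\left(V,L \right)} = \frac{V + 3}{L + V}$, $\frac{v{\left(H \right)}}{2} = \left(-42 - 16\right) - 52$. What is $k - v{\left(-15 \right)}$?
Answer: $-1474$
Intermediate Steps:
$v{\left(H \right)} = -220$ ($v{\left(H \right)} = 2 \left(\left(-42 - 16\right) - 52\right) = 2 \left(-58 - 52\right) = 2 \left(-110\right) = -220$)
$z{\left(V,L \right)} = \frac{3 + V}{L + V}$
$k = -1694$ ($k = \left(-77\right) 11 \frac{3 - 5}{4 - 5} = - 847 \frac{1}{-1} \left(-2\right) = - 847 \left(\left(-1\right) \left(-2\right)\right) = \left(-847\right) 2 = -1694$)
$k - v{\left(-15 \right)} = -1694 - -220 = -1694 + 220 = -1474$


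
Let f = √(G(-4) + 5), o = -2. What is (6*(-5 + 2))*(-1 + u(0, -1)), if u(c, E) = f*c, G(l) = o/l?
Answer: 18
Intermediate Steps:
G(l) = -2/l
f = √22/2 (f = √(-2/(-4) + 5) = √(-2*(-¼) + 5) = √(½ + 5) = √(11/2) = √22/2 ≈ 2.3452)
u(c, E) = c*√22/2 (u(c, E) = (√22/2)*c = c*√22/2)
(6*(-5 + 2))*(-1 + u(0, -1)) = (6*(-5 + 2))*(-1 + (½)*0*√22) = (6*(-3))*(-1 + 0) = -18*(-1) = 18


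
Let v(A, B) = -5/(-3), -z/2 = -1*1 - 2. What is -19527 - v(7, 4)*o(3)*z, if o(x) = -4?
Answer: -19487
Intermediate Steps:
z = 6 (z = -2*(-1*1 - 2) = -2*(-1 - 2) = -2*(-3) = 6)
v(A, B) = 5/3 (v(A, B) = -5*(-⅓) = 5/3)
-19527 - v(7, 4)*o(3)*z = -19527 - (5/3)*(-4)*6 = -19527 - (-20)*6/3 = -19527 - 1*(-40) = -19527 + 40 = -19487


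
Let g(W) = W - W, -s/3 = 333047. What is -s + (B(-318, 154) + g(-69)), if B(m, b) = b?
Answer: 999295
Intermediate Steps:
s = -999141 (s = -3*333047 = -999141)
g(W) = 0
-s + (B(-318, 154) + g(-69)) = -1*(-999141) + (154 + 0) = 999141 + 154 = 999295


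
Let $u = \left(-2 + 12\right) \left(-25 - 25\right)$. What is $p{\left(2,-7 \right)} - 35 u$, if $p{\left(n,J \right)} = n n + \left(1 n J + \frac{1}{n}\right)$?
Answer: $\frac{34981}{2} \approx 17491.0$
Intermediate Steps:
$u = -500$ ($u = 10 \left(-50\right) = -500$)
$p{\left(n,J \right)} = \frac{1}{n} + n^{2} + J n$ ($p{\left(n,J \right)} = n^{2} + \left(n J + \frac{1}{n}\right) = n^{2} + \left(J n + \frac{1}{n}\right) = n^{2} + \left(\frac{1}{n} + J n\right) = \frac{1}{n} + n^{2} + J n$)
$p{\left(2,-7 \right)} - 35 u = \frac{1 + 2^{2} \left(-7 + 2\right)}{2} - -17500 = \frac{1 + 4 \left(-5\right)}{2} + 17500 = \frac{1 - 20}{2} + 17500 = \frac{1}{2} \left(-19\right) + 17500 = - \frac{19}{2} + 17500 = \frac{34981}{2}$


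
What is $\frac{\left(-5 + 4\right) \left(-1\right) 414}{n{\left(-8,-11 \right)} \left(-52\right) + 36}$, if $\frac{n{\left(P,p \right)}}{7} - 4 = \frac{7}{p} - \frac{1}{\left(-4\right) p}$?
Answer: $- \frac{1518}{4327} \approx -0.35082$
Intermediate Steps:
$n{\left(P,p \right)} = 28 + \frac{203}{4 p}$ ($n{\left(P,p \right)} = 28 + 7 \left(\frac{7}{p} - \frac{1}{\left(-4\right) p}\right) = 28 + 7 \left(\frac{7}{p} - - \frac{1}{4 p}\right) = 28 + 7 \left(\frac{7}{p} + \frac{1}{4 p}\right) = 28 + 7 \frac{29}{4 p} = 28 + \frac{203}{4 p}$)
$\frac{\left(-5 + 4\right) \left(-1\right) 414}{n{\left(-8,-11 \right)} \left(-52\right) + 36} = \frac{\left(-5 + 4\right) \left(-1\right) 414}{\left(28 + \frac{203}{4 \left(-11\right)}\right) \left(-52\right) + 36} = \frac{\left(-1\right) \left(-1\right) 414}{\left(28 + \frac{203}{4} \left(- \frac{1}{11}\right)\right) \left(-52\right) + 36} = \frac{1 \cdot 414}{\left(28 - \frac{203}{44}\right) \left(-52\right) + 36} = \frac{414}{\frac{1029}{44} \left(-52\right) + 36} = \frac{414}{- \frac{13377}{11} + 36} = \frac{414}{- \frac{12981}{11}} = 414 \left(- \frac{11}{12981}\right) = - \frac{1518}{4327}$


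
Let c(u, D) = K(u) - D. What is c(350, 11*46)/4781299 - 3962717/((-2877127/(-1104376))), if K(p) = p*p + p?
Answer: -1902230886103223120/1250582222543 ≈ -1.5211e+6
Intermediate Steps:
K(p) = p + p**2 (K(p) = p**2 + p = p + p**2)
c(u, D) = -D + u*(1 + u) (c(u, D) = u*(1 + u) - D = -D + u*(1 + u))
c(350, 11*46)/4781299 - 3962717/((-2877127/(-1104376))) = (-11*46 + 350*(1 + 350))/4781299 - 3962717/((-2877127/(-1104376))) = (-1*506 + 350*351)*(1/4781299) - 3962717/((-2877127*(-1/1104376))) = (-506 + 122850)*(1/4781299) - 3962717/2877127/1104376 = 122344*(1/4781299) - 3962717*1104376/2877127 = 122344/4781299 - 397848140872/261557 = -1902230886103223120/1250582222543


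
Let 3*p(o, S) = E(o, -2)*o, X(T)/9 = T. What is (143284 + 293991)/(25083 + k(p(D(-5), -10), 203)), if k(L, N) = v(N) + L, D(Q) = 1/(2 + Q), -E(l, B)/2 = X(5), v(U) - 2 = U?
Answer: 437275/25298 ≈ 17.285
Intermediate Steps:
X(T) = 9*T
v(U) = 2 + U
E(l, B) = -90 (E(l, B) = -18*5 = -2*45 = -90)
p(o, S) = -30*o (p(o, S) = (-90*o)/3 = -30*o)
k(L, N) = 2 + L + N (k(L, N) = (2 + N) + L = 2 + L + N)
(143284 + 293991)/(25083 + k(p(D(-5), -10), 203)) = (143284 + 293991)/(25083 + (2 - 30/(2 - 5) + 203)) = 437275/(25083 + (2 - 30/(-3) + 203)) = 437275/(25083 + (2 - 30*(-1/3) + 203)) = 437275/(25083 + (2 + 10 + 203)) = 437275/(25083 + 215) = 437275/25298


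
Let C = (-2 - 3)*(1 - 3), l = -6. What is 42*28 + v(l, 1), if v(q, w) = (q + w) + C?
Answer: 1181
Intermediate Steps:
C = 10 (C = -5*(-2) = 10)
v(q, w) = 10 + q + w (v(q, w) = (q + w) + 10 = 10 + q + w)
42*28 + v(l, 1) = 42*28 + (10 - 6 + 1) = 1176 + 5 = 1181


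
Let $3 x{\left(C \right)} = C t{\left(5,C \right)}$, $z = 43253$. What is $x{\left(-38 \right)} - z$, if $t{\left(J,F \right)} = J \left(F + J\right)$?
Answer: $-41163$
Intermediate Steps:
$x{\left(C \right)} = \frac{C \left(25 + 5 C\right)}{3}$ ($x{\left(C \right)} = \frac{C 5 \left(C + 5\right)}{3} = \frac{C 5 \left(5 + C\right)}{3} = \frac{C \left(25 + 5 C\right)}{3}$)
$x{\left(-38 \right)} - z = \frac{5}{3} \left(-38\right) \left(5 - 38\right) - 43253 = \frac{5}{3} \left(-38\right) \left(-33\right) - 43253 = 2090 - 43253 = -41163$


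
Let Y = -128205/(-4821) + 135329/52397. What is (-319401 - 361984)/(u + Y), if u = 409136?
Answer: -57373965460915/34452517539642 ≈ -1.6653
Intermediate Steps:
Y = 2456659498/84201979 (Y = -128205*(-1/4821) + 135329*(1/52397) = 42735/1607 + 135329/52397 = 2456659498/84201979 ≈ 29.176)
(-319401 - 361984)/(u + Y) = (-319401 - 361984)/(409136 + 2456659498/84201979) = -681385/34452517539642/84201979 = -681385*84201979/34452517539642 = -57373965460915/34452517539642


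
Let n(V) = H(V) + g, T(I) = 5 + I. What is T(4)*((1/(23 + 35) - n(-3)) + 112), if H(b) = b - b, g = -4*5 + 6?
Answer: 65781/58 ≈ 1134.2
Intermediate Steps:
g = -14 (g = -20 + 6 = -14)
H(b) = 0
n(V) = -14 (n(V) = 0 - 14 = -14)
T(4)*((1/(23 + 35) - n(-3)) + 112) = (5 + 4)*((1/(23 + 35) - 1*(-14)) + 112) = 9*((1/58 + 14) + 112) = 9*(813/58 + 112) = 9*(7309/58) = 65781/58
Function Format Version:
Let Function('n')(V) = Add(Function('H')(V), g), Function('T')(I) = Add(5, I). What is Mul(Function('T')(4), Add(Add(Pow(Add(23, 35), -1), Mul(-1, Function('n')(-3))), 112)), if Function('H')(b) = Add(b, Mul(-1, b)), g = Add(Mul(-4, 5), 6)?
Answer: Rational(65781, 58) ≈ 1134.2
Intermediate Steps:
g = -14 (g = Add(-20, 6) = -14)
Function('H')(b) = 0
Function('n')(V) = -14 (Function('n')(V) = Add(0, -14) = -14)
Mul(Function('T')(4), Add(Add(Pow(Add(23, 35), -1), Mul(-1, Function('n')(-3))), 112)) = Mul(Add(5, 4), Add(Add(Pow(Add(23, 35), -1), Mul(-1, -14)), 112)) = Mul(9, Add(Add(Pow(58, -1), 14), 112)) = Mul(9, Add(Add(Rational(1, 58), 14), 112)) = Mul(9, Add(Rational(813, 58), 112)) = Mul(9, Rational(7309, 58)) = Rational(65781, 58)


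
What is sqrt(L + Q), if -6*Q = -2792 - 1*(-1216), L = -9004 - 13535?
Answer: I*sqrt(200487)/3 ≈ 149.25*I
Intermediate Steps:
L = -22539
Q = 788/3 (Q = -(-2792 - 1*(-1216))/6 = -(-2792 + 1216)/6 = -1/6*(-1576) = 788/3 ≈ 262.67)
sqrt(L + Q) = sqrt(-22539 + 788/3) = sqrt(-66829/3) = I*sqrt(200487)/3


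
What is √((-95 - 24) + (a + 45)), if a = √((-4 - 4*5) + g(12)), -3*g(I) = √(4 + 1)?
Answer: √(-666 + 3*I*√3*√(72 + √5))/3 ≈ 0.28897 + 8.6072*I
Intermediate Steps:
g(I) = -√5/3 (g(I) = -√(4 + 1)/3 = -√5/3)
a = √(-24 - √5/3) (a = √((-4 - 4*5) - √5/3) = √((-4 - 20) - √5/3) = √(-24 - √5/3) ≈ 4.9745*I)
√((-95 - 24) + (a + 45)) = √((-95 - 24) + (√(-216 - 3*√5)/3 + 45)) = √(-119 + (45 + √(-216 - 3*√5)/3)) = √(-74 + √(-216 - 3*√5)/3)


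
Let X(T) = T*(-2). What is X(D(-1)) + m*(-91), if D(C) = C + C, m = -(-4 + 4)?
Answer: 4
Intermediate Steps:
m = 0 (m = -1*0 = 0)
D(C) = 2*C
X(T) = -2*T
X(D(-1)) + m*(-91) = -4*(-1) + 0*(-91) = -2*(-2) + 0 = 4 + 0 = 4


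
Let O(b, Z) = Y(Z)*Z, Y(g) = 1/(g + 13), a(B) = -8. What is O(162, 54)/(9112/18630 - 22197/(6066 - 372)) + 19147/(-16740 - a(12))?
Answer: -93297207498413/67570251110468 ≈ -1.3807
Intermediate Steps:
Y(g) = 1/(13 + g)
O(b, Z) = Z/(13 + Z)
O(162, 54)/(9112/18630 - 22197/(6066 - 372)) + 19147/(-16740 - a(12)) = (54/(13 + 54))/(9112/18630 - 22197/(6066 - 372)) + 19147/(-16740 - 1*(-8)) = (54/67)/(9112*(1/18630) - 22197/5694) + 19147/(-16740 + 8) = (54*(1/67))/(4556/9315 - 22197*1/5694) + 19147/(-16732) = 54/(67*(4556/9315 - 7399/1898)) + 19147*(-1/16732) = 54/(67*(-60274397/17679870)) - 19147/16732 = (54/67)*(-17679870/60274397) - 19147/16732 = -954712980/4038384599 - 19147/16732 = -93297207498413/67570251110468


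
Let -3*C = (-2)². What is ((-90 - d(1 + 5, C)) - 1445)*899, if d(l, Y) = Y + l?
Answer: -4152481/3 ≈ -1.3842e+6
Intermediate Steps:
C = -4/3 (C = -⅓*(-2)² = -⅓*4 = -4/3 ≈ -1.3333)
((-90 - d(1 + 5, C)) - 1445)*899 = ((-90 - (-4/3 + (1 + 5))) - 1445)*899 = ((-90 - (-4/3 + 6)) - 1445)*899 = ((-90 - 1*14/3) - 1445)*899 = ((-90 - 14/3) - 1445)*899 = (-284/3 - 1445)*899 = -4619/3*899 = -4152481/3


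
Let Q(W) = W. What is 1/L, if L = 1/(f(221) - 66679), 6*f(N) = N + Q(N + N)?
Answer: -133137/2 ≈ -66569.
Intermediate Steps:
f(N) = N/2 (f(N) = (N + (N + N))/6 = (N + 2*N)/6 = (3*N)/6 = N/2)
L = -2/133137 (L = 1/((1/2)*221 - 66679) = 1/(221/2 - 66679) = 1/(-133137/2) = -2/133137 ≈ -1.5022e-5)
1/L = 1/(-2/133137) = -133137/2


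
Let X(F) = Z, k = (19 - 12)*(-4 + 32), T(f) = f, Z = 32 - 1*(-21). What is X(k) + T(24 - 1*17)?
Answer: 60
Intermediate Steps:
Z = 53 (Z = 32 + 21 = 53)
k = 196 (k = 7*28 = 196)
X(F) = 53
X(k) + T(24 - 1*17) = 53 + (24 - 1*17) = 53 + (24 - 17) = 53 + 7 = 60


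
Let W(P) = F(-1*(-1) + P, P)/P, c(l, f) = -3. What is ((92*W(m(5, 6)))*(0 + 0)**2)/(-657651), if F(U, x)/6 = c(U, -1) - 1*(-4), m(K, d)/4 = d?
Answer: 0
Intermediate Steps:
m(K, d) = 4*d
F(U, x) = 6 (F(U, x) = 6*(-3 - 1*(-4)) = 6*(-3 + 4) = 6*1 = 6)
W(P) = 6/P
((92*W(m(5, 6)))*(0 + 0)**2)/(-657651) = ((92*(6/((4*6))))*(0 + 0)**2)/(-657651) = ((92*(6/24))*0**2)*(-1/657651) = ((92*(6*(1/24)))*0)*(-1/657651) = ((92*(1/4))*0)*(-1/657651) = (23*0)*(-1/657651) = 0*(-1/657651) = 0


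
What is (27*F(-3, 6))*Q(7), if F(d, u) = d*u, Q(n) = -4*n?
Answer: 13608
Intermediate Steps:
(27*F(-3, 6))*Q(7) = (27*(-3*6))*(-4*7) = (27*(-18))*(-28) = -486*(-28) = 13608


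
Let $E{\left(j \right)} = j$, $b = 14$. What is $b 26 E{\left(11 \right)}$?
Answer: $4004$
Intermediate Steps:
$b 26 E{\left(11 \right)} = 14 \cdot 26 \cdot 11 = 364 \cdot 11 = 4004$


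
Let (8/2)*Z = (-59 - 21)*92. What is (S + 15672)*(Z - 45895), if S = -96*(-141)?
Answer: -1394243880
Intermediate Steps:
Z = -1840 (Z = ((-59 - 21)*92)/4 = (-80*92)/4 = (1/4)*(-7360) = -1840)
S = 13536
(S + 15672)*(Z - 45895) = (13536 + 15672)*(-1840 - 45895) = 29208*(-47735) = -1394243880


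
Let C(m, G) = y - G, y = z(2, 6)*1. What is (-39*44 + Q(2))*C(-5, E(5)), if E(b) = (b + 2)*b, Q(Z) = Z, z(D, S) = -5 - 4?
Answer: 75416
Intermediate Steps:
z(D, S) = -9
y = -9 (y = -9*1 = -9)
E(b) = b*(2 + b) (E(b) = (2 + b)*b = b*(2 + b))
C(m, G) = -9 - G
(-39*44 + Q(2))*C(-5, E(5)) = (-39*44 + 2)*(-9 - 5*(2 + 5)) = (-1716 + 2)*(-9 - 5*7) = -1714*(-9 - 1*35) = -1714*(-9 - 35) = -1714*(-44) = 75416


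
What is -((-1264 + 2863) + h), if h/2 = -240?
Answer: -1119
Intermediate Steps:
h = -480 (h = 2*(-240) = -480)
-((-1264 + 2863) + h) = -((-1264 + 2863) - 480) = -(1599 - 480) = -1*1119 = -1119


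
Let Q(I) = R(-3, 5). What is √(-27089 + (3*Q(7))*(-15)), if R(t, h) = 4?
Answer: I*√27269 ≈ 165.13*I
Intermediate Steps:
Q(I) = 4
√(-27089 + (3*Q(7))*(-15)) = √(-27089 + (3*4)*(-15)) = √(-27089 + 12*(-15)) = √(-27089 - 180) = √(-27269) = I*√27269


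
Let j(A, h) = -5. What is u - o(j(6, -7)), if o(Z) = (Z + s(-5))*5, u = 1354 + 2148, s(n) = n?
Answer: 3552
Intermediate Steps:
u = 3502
o(Z) = -25 + 5*Z (o(Z) = (Z - 5)*5 = (-5 + Z)*5 = -25 + 5*Z)
u - o(j(6, -7)) = 3502 - (-25 + 5*(-5)) = 3502 - (-25 - 25) = 3502 - 1*(-50) = 3502 + 50 = 3552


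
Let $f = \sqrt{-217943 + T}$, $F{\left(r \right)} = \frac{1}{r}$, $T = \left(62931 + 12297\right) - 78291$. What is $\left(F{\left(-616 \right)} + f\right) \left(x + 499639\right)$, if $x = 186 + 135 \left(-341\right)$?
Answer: $- \frac{226895}{308} + 453790 i \sqrt{221006} \approx -736.67 + 2.1333 \cdot 10^{8} i$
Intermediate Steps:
$T = -3063$ ($T = 75228 - 78291 = -3063$)
$x = -45849$ ($x = 186 - 46035 = -45849$)
$f = i \sqrt{221006}$ ($f = \sqrt{-217943 - 3063} = \sqrt{-221006} = i \sqrt{221006} \approx 470.11 i$)
$\left(F{\left(-616 \right)} + f\right) \left(x + 499639\right) = \left(\frac{1}{-616} + i \sqrt{221006}\right) \left(-45849 + 499639\right) = \left(- \frac{1}{616} + i \sqrt{221006}\right) 453790 = - \frac{226895}{308} + 453790 i \sqrt{221006}$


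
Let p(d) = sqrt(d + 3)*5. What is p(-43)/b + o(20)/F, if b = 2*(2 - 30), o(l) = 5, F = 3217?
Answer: 5/3217 - 5*I*sqrt(10)/28 ≈ 0.0015542 - 0.56469*I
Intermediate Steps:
p(d) = 5*sqrt(3 + d) (p(d) = sqrt(3 + d)*5 = 5*sqrt(3 + d))
b = -56 (b = 2*(-28) = -56)
p(-43)/b + o(20)/F = (5*sqrt(3 - 43))/(-56) + 5/3217 = (5*sqrt(-40))*(-1/56) + 5*(1/3217) = (5*(2*I*sqrt(10)))*(-1/56) + 5/3217 = (10*I*sqrt(10))*(-1/56) + 5/3217 = -5*I*sqrt(10)/28 + 5/3217 = 5/3217 - 5*I*sqrt(10)/28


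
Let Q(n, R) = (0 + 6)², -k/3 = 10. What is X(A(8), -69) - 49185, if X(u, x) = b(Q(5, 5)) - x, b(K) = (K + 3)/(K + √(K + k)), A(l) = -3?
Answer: -10559706/215 - 13*√6/430 ≈ -49115.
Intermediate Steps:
k = -30 (k = -3*10 = -30)
Q(n, R) = 36 (Q(n, R) = 6² = 36)
b(K) = (3 + K)/(K + √(-30 + K)) (b(K) = (K + 3)/(K + √(K - 30)) = (3 + K)/(K + √(-30 + K)))
X(u, x) = -x + 39/(36 + √6) (X(u, x) = (3 + 36)/(36 + √(-30 + 36)) - x = 39/(36 + √6) - x = -x + 39/(36 + √6))
X(A(8), -69) - 49185 = (234/215 - 1*(-69) - 13*√6/430) - 49185 = (234/215 + 69 - 13*√6/430) - 49185 = (15069/215 - 13*√6/430) - 49185 = -10559706/215 - 13*√6/430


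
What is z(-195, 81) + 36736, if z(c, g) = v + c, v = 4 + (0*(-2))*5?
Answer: 36545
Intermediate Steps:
v = 4 (v = 4 + 0*5 = 4 + 0 = 4)
z(c, g) = 4 + c
z(-195, 81) + 36736 = (4 - 195) + 36736 = -191 + 36736 = 36545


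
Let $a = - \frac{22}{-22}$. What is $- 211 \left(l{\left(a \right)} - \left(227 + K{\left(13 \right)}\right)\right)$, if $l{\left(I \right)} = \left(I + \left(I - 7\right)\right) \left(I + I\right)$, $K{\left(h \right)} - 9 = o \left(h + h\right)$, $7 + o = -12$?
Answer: $-52328$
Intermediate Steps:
$o = -19$ ($o = -7 - 12 = -19$)
$K{\left(h \right)} = 9 - 38 h$ ($K{\left(h \right)} = 9 - 19 \left(h + h\right) = 9 - 19 \cdot 2 h = 9 - 38 h$)
$a = 1$ ($a = \left(-22\right) \left(- \frac{1}{22}\right) = 1$)
$l{\left(I \right)} = 2 I \left(-7 + 2 I\right)$ ($l{\left(I \right)} = \left(I + \left(I - 7\right)\right) 2 I = \left(I + \left(-7 + I\right)\right) 2 I = \left(-7 + 2 I\right) 2 I = 2 I \left(-7 + 2 I\right)$)
$- 211 \left(l{\left(a \right)} - \left(227 + K{\left(13 \right)}\right)\right) = - 211 \left(2 \cdot 1 \left(-7 + 2 \cdot 1\right) - \left(236 - 494\right)\right) = - 211 \left(2 \cdot 1 \left(-7 + 2\right) - -258\right) = - 211 \left(2 \cdot 1 \left(-5\right) - -258\right) = - 211 \left(-10 + \left(-227 + 485\right)\right) = - 211 \left(-10 + 258\right) = \left(-211\right) 248 = -52328$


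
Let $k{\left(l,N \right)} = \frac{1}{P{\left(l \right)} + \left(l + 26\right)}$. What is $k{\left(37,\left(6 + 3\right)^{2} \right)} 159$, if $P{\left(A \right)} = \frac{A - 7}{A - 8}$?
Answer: $\frac{1537}{619} \approx 2.483$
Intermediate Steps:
$P{\left(A \right)} = \frac{-7 + A}{-8 + A}$
$k{\left(l,N \right)} = \frac{1}{26 + l + \frac{-7 + l}{-8 + l}}$ ($k{\left(l,N \right)} = \frac{1}{\frac{-7 + l}{-8 + l} + \left(l + 26\right)} = \frac{1}{\frac{-7 + l}{-8 + l} + \left(26 + l\right)} = \frac{1}{26 + l + \frac{-7 + l}{-8 + l}}$)
$k{\left(37,\left(6 + 3\right)^{2} \right)} 159 = \frac{-8 + 37}{-215 + 37^{2} + 19 \cdot 37} \cdot 159 = \frac{1}{-215 + 1369 + 703} \cdot 29 \cdot 159 = \frac{1}{1857} \cdot 29 \cdot 159 = \frac{29}{1857} \cdot 159 = \frac{1537}{619}$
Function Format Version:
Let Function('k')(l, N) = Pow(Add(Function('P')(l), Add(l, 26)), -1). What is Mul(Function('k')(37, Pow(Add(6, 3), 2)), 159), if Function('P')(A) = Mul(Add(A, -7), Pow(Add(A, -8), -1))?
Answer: Rational(1537, 619) ≈ 2.4830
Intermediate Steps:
Function('P')(A) = Mul(Pow(Add(-8, A), -1), Add(-7, A)) (Function('P')(A) = Mul(Add(-7, A), Pow(Add(-8, A), -1)) = Mul(Pow(Add(-8, A), -1), Add(-7, A)))
Function('k')(l, N) = Pow(Add(26, l, Mul(Pow(Add(-8, l), -1), Add(-7, l))), -1) (Function('k')(l, N) = Pow(Add(Mul(Pow(Add(-8, l), -1), Add(-7, l)), Add(l, 26)), -1) = Pow(Add(Mul(Pow(Add(-8, l), -1), Add(-7, l)), Add(26, l)), -1) = Pow(Add(26, l, Mul(Pow(Add(-8, l), -1), Add(-7, l))), -1))
Mul(Function('k')(37, Pow(Add(6, 3), 2)), 159) = Mul(Mul(Pow(Add(-215, Pow(37, 2), Mul(19, 37)), -1), Add(-8, 37)), 159) = Mul(Mul(Pow(Add(-215, 1369, 703), -1), 29), 159) = Mul(Mul(Pow(1857, -1), 29), 159) = Mul(Mul(Rational(1, 1857), 29), 159) = Mul(Rational(29, 1857), 159) = Rational(1537, 619)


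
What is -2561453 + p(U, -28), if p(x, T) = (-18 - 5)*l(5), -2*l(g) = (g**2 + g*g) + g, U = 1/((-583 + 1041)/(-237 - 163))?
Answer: -5121641/2 ≈ -2.5608e+6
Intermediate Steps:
U = -200/229 (U = 1/(458/(-400)) = 1/(458*(-1/400)) = 1/(-229/200) = -200/229 ≈ -0.87336)
l(g) = -g**2 - g/2 (l(g) = -((g**2 + g*g) + g)/2 = -((g**2 + g**2) + g)/2 = -(2*g**2 + g)/2 = -(g + 2*g**2)/2 = -g**2 - g/2)
p(x, T) = 1265/2 (p(x, T) = (-18 - 5)*(-1*5*(1/2 + 5)) = -(-23)*5*11/2 = -23*(-55/2) = 1265/2)
-2561453 + p(U, -28) = -2561453 + 1265/2 = -5121641/2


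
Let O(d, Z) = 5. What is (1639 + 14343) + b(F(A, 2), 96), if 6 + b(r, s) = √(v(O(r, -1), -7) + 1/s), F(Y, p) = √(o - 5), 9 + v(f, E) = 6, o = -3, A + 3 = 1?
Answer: 15976 + I*√1722/24 ≈ 15976.0 + 1.729*I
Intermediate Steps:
A = -2 (A = -3 + 1 = -2)
v(f, E) = -3 (v(f, E) = -9 + 6 = -3)
F(Y, p) = 2*I*√2 (F(Y, p) = √(-3 - 5) = √(-8) = 2*I*√2)
b(r, s) = -6 + √(-3 + 1/s)
(1639 + 14343) + b(F(A, 2), 96) = (1639 + 14343) + (-6 + √(-3 + 1/96)) = 15982 + (-6 + √(-3 + 1/96)) = 15982 + (-6 + √(-287/96)) = 15982 + (-6 + I*√1722/24) = 15976 + I*√1722/24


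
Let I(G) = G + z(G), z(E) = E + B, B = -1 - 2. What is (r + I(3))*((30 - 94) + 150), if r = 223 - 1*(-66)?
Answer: 25112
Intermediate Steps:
B = -3
r = 289 (r = 223 + 66 = 289)
z(E) = -3 + E (z(E) = E - 3 = -3 + E)
I(G) = -3 + 2*G (I(G) = G + (-3 + G) = -3 + 2*G)
(r + I(3))*((30 - 94) + 150) = (289 + (-3 + 2*3))*((30 - 94) + 150) = (289 + (-3 + 6))*(-64 + 150) = (289 + 3)*86 = 292*86 = 25112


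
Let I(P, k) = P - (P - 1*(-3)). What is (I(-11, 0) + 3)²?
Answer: 0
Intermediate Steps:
I(P, k) = -3 (I(P, k) = P - (P + 3) = P - (3 + P) = P + (-3 - P) = -3)
(I(-11, 0) + 3)² = (-3 + 3)² = 0² = 0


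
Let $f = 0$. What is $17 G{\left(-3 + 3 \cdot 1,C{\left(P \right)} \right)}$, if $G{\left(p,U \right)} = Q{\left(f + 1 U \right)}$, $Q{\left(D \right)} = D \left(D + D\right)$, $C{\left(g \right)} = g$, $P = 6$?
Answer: $1224$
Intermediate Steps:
$Q{\left(D \right)} = 2 D^{2}$ ($Q{\left(D \right)} = D 2 D = 2 D^{2}$)
$G{\left(p,U \right)} = 2 U^{2}$ ($G{\left(p,U \right)} = 2 \left(0 + 1 U\right)^{2} = 2 \left(0 + U\right)^{2} = 2 U^{2}$)
$17 G{\left(-3 + 3 \cdot 1,C{\left(P \right)} \right)} = 17 \cdot 2 \cdot 6^{2} = 17 \cdot 2 \cdot 36 = 17 \cdot 72 = 1224$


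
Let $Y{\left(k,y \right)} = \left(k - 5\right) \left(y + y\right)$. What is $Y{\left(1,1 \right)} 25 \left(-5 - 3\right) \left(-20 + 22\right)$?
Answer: $3200$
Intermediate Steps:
$Y{\left(k,y \right)} = 2 y \left(-5 + k\right)$ ($Y{\left(k,y \right)} = \left(-5 + k\right) 2 y = 2 y \left(-5 + k\right)$)
$Y{\left(1,1 \right)} 25 \left(-5 - 3\right) \left(-20 + 22\right) = 2 \cdot 1 \left(-5 + 1\right) 25 \left(-5 - 3\right) \left(-20 + 22\right) = 2 \cdot 1 \left(-4\right) 25 \left(\left(-8\right) 2\right) = \left(-8\right) 25 \left(-16\right) = \left(-200\right) \left(-16\right) = 3200$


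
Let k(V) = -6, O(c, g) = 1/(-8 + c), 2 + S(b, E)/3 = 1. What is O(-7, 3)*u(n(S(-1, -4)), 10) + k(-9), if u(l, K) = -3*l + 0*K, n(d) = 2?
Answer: -28/5 ≈ -5.6000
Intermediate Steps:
S(b, E) = -3 (S(b, E) = -6 + 3*1 = -6 + 3 = -3)
u(l, K) = -3*l (u(l, K) = -3*l + 0 = -3*l)
O(-7, 3)*u(n(S(-1, -4)), 10) + k(-9) = (-3*2)/(-8 - 7) - 6 = -6/(-15) - 6 = -1/15*(-6) - 6 = ⅖ - 6 = -28/5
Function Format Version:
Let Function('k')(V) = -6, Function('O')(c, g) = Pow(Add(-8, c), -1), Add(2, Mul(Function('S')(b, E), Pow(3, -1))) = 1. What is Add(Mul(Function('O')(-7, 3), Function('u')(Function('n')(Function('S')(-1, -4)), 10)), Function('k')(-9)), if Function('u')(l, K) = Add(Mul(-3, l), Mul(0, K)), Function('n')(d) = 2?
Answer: Rational(-28, 5) ≈ -5.6000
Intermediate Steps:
Function('S')(b, E) = -3 (Function('S')(b, E) = Add(-6, Mul(3, 1)) = Add(-6, 3) = -3)
Function('u')(l, K) = Mul(-3, l) (Function('u')(l, K) = Add(Mul(-3, l), 0) = Mul(-3, l))
Add(Mul(Function('O')(-7, 3), Function('u')(Function('n')(Function('S')(-1, -4)), 10)), Function('k')(-9)) = Add(Mul(Pow(Add(-8, -7), -1), Mul(-3, 2)), -6) = Add(Mul(Pow(-15, -1), -6), -6) = Add(Mul(Rational(-1, 15), -6), -6) = Add(Rational(2, 5), -6) = Rational(-28, 5)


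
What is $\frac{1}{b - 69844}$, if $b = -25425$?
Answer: $- \frac{1}{95269} \approx -1.0497 \cdot 10^{-5}$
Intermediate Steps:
$\frac{1}{b - 69844} = \frac{1}{-25425 - 69844} = \frac{1}{-95269} = - \frac{1}{95269}$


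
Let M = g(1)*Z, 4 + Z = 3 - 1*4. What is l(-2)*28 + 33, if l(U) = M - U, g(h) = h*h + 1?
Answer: -191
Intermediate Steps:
Z = -5 (Z = -4 + (3 - 1*4) = -4 + (3 - 4) = -4 - 1 = -5)
g(h) = 1 + h**2 (g(h) = h**2 + 1 = 1 + h**2)
M = -10 (M = (1 + 1**2)*(-5) = (1 + 1)*(-5) = 2*(-5) = -10)
l(U) = -10 - U
l(-2)*28 + 33 = (-10 - 1*(-2))*28 + 33 = (-10 + 2)*28 + 33 = -8*28 + 33 = -224 + 33 = -191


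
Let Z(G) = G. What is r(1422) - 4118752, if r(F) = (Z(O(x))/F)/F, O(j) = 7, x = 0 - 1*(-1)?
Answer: -8328462519161/2022084 ≈ -4.1188e+6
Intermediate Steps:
x = 1 (x = 0 + 1 = 1)
r(F) = 7/F**2 (r(F) = (7/F)/F = 7/F**2)
r(1422) - 4118752 = 7/1422**2 - 4118752 = 7*(1/2022084) - 4118752 = 7/2022084 - 4118752 = -8328462519161/2022084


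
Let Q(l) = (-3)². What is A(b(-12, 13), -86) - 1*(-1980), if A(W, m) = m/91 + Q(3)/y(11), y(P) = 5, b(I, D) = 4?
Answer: 901289/455 ≈ 1980.9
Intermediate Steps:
Q(l) = 9
A(W, m) = 9/5 + m/91 (A(W, m) = m/91 + 9/5 = 9/5 + m/91)
A(b(-12, 13), -86) - 1*(-1980) = (9/5 + (1/91)*(-86)) - 1*(-1980) = (9/5 - 86/91) + 1980 = 389/455 + 1980 = 901289/455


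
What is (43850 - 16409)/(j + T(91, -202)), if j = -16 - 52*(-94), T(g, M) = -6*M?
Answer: 3049/676 ≈ 4.5104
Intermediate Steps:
j = 4872 (j = -16 + 4888 = 4872)
(43850 - 16409)/(j + T(91, -202)) = (43850 - 16409)/(4872 - 6*(-202)) = 27441/(4872 + 1212) = 27441/6084 = 27441*(1/6084) = 3049/676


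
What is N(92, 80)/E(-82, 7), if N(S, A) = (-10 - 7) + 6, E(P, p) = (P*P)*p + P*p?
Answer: -11/46494 ≈ -0.00023659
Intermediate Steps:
E(P, p) = P*p + p*P**2 (E(P, p) = P**2*p + P*p = p*P**2 + P*p = P*p + p*P**2)
N(S, A) = -11 (N(S, A) = -17 + 6 = -11)
N(92, 80)/E(-82, 7) = -11*(-1/(574*(1 - 82))) = -11/((-82*7*(-81))) = -11/46494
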